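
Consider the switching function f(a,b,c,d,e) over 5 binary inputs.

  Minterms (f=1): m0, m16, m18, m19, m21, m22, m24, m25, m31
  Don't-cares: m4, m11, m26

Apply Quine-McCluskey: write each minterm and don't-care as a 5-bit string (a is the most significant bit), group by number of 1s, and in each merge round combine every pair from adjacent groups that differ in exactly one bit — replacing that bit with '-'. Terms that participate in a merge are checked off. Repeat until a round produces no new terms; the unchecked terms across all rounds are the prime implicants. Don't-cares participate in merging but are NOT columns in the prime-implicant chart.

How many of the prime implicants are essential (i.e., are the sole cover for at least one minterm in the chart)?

5

[col 0] 00000*, 00100*, 01011, 10000*, 10010*, 10011*, 10101, 10110*, 11000*, 11001*, 11010*, 11111
[col 1] -0000, 00-00, 1-000*, 1-010*, 10-10, 100-0*, 1001-, 110-0*, 1100-
[col 2] 1-0-0
Prime implicants: -0000, 00-00, 01011, 1-0-0, 10-10, 1001-, 10101, 1100-, 11111
PI chart (minterm → PIs covering it):
  0 | -0000,00-00
  16 | -0000,1-0-0
  18 | 1-0-0,10-10,1001-
  19 | 1001-  (sole → essential)
  21 | 10101  (sole → essential)
  22 | 10-10  (sole → essential)
  24 | 1-0-0,1100-
  25 | 1100-  (sole → essential)
  31 | 11111  (sole → essential)
Essential prime implicants: 10-10, 1001-, 10101, 1100-, 11111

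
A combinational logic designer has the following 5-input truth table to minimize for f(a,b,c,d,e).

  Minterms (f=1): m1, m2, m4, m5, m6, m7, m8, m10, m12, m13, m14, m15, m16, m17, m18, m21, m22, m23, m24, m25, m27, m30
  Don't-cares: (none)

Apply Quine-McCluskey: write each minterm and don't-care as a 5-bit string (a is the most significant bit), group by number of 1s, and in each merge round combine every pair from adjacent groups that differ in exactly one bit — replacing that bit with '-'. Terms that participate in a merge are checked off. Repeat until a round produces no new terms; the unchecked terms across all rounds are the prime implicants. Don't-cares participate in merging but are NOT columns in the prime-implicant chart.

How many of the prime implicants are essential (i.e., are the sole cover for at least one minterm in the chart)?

size-2^0 implicants → 00001(✓)  00010(✓)  00100(✓)  00101(✓)  00110(✓)  00111(✓)  01000(✓)  01010(✓)  01100(✓)  01101(✓)  01110(✓)  01111(✓)  10000(✓)  10001(✓)  10010(✓)  10101(✓)  10110(✓)  10111(✓)  11000(✓)  11001(✓)  11011(✓)  11110(✓)
size-2^1 implicants → -0001(✓)  -0010(✓)  -0101(✓)  -0110(✓)  -0111(✓)  -1000  -1110(✓)  0-010(✓)  0-100(✓)  0-101(✓)  0-110(✓)  0-111(✓)  00-01(✓)  00-10(✓)  001-0(✓)  001-1(✓)  0010-(✓)  0011-(✓)  01-00(✓)  01-10(✓)  010-0(✓)  011-0(✓)  011-1(✓)  0110-(✓)  0111-(✓)  1-000(✓)  1-001(✓)  1-110(✓)  10-01(✓)  10-10(✓)  100-0  1000-(✓)  101-1(✓)  1011-(✓)  110-1  1100-(✓)
size-2^2 implicants → --110  -0-01  -0-10  -01-1  -011-  0--10  0-1-0(✓)  0-1-1(✓)  0-10-(✓)  0-11-(✓)  001--(✓)  01--0  011--(✓)  1-00-
size-2^3 implicants → 0-1--
Unchecked terms (primes): --110, -0-01, -0-10, -01-1, -011-, -1000, 0--10, 0-1--, 01--0, 1-00-, 100-0, 110-1
Minterm coverage:
  m1 ⊆ -0-01 [E]
  m2 ⊆ -0-10,0--10
  m4 ⊆ 0-1-- [E]
  m5 ⊆ -0-01,-01-1,0-1--
  m6 ⊆ --110,-0-10,-011-,0--10,0-1--
  m7 ⊆ -01-1,-011-,0-1--
  m8 ⊆ -1000,01--0
  m10 ⊆ 0--10,01--0
  m12 ⊆ 0-1--,01--0
  m13 ⊆ 0-1-- [E]
  m14 ⊆ --110,0--10,0-1--,01--0
  m15 ⊆ 0-1-- [E]
  m16 ⊆ 1-00-,100-0
  m17 ⊆ -0-01,1-00-
  m18 ⊆ -0-10,100-0
  m21 ⊆ -0-01,-01-1
  m22 ⊆ --110,-0-10,-011-
  m23 ⊆ -01-1,-011-
  m24 ⊆ -1000,1-00-
  m25 ⊆ 1-00-,110-1
  m27 ⊆ 110-1 [E]
  m30 ⊆ --110 [E]
E = {--110, -0-01, 0-1--, 110-1}

4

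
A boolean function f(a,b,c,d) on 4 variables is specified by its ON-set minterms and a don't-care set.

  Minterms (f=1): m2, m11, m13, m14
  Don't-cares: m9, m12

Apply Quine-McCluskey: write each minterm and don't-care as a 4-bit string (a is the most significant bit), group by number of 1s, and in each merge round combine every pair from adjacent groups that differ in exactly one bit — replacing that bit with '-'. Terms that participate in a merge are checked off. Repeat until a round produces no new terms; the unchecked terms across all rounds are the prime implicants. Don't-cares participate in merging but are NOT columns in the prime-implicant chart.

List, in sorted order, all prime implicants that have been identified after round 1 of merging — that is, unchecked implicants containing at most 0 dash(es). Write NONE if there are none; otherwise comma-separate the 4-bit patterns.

Round 0: 0010 1001✓ 1011✓ 1100✓ 1101✓ 1110✓
Round 1: 1-01 10-1 11-0 110-
PIs = {0010, 1-01, 10-1, 11-0, 110-}

0010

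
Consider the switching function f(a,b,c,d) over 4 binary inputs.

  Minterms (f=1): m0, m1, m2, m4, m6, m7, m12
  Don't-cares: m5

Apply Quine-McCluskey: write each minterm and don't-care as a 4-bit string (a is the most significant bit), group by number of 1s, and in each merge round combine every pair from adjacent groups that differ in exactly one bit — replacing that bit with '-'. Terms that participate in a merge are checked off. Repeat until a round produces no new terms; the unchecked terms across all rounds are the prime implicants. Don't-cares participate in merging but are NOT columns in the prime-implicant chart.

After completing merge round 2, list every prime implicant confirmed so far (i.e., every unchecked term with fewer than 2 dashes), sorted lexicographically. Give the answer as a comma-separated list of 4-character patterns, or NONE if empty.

-100

[col 0] 0000*, 0001*, 0010*, 0100*, 0101*, 0110*, 0111*, 1100*
[col 1] -100, 0-00*, 0-01*, 0-10*, 00-0*, 000-*, 01-0*, 01-1*, 010-*, 011-*
[col 2] 0--0, 0-0-, 01--
Prime implicants: -100, 0--0, 0-0-, 01--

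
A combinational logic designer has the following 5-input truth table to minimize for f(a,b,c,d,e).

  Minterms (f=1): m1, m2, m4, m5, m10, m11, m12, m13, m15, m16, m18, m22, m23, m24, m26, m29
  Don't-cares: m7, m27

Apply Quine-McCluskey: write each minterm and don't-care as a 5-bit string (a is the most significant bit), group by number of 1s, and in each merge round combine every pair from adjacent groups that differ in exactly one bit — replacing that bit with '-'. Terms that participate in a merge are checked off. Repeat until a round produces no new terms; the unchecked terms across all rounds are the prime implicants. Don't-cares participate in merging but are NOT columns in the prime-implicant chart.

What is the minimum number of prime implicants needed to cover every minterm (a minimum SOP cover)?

[col 0] 00001*, 00010*, 00100*, 00101*, 00111*, 01010*, 01011*, 01100*, 01101*, 01111*, 10000*, 10010*, 10110*, 10111*, 11000*, 11010*, 11011*, 11101*
[col 1] -0010*, -0111, -1010*, -1011*, -1101, 0-010*, 0-100*, 0-101*, 0-111*, 00-01, 001-1*, 0010-*, 01-11, 0101-*, 011-1*, 0110-*, 1-000*, 1-010*, 10-10, 100-0*, 1011-, 110-0*, 1101-*
[col 2] --010, -101-, 0-1-1, 0-10-, 1-0-0
Prime implicants: --010, -0111, -101-, -1101, 0-1-1, 0-10-, 00-01, 01-11, 1-0-0, 10-10, 1011-
PI chart (minterm → PIs covering it):
  1 | 00-01  (sole → essential)
  2 | --010  (sole → essential)
  4 | 0-10-  (sole → essential)
  5 | 0-1-1,0-10-,00-01
  10 | --010,-101-
  11 | -101-,01-11
  12 | 0-10-  (sole → essential)
  13 | -1101,0-1-1,0-10-
  15 | 0-1-1,01-11
  16 | 1-0-0  (sole → essential)
  18 | --010,1-0-0,10-10
  22 | 10-10,1011-
  23 | -0111,1011-
  24 | 1-0-0  (sole → essential)
  26 | --010,-101-,1-0-0
  29 | -1101  (sole → essential)
Essential prime implicants: --010, -1101, 0-10-, 00-01, 1-0-0
Petrick residual → 01-11, 1011-
Minimum SOP uses 7 PIs: c'de' + bcd'e + a'cd' + a'b'd'e + a'bde + ac'e' + ab'cd

7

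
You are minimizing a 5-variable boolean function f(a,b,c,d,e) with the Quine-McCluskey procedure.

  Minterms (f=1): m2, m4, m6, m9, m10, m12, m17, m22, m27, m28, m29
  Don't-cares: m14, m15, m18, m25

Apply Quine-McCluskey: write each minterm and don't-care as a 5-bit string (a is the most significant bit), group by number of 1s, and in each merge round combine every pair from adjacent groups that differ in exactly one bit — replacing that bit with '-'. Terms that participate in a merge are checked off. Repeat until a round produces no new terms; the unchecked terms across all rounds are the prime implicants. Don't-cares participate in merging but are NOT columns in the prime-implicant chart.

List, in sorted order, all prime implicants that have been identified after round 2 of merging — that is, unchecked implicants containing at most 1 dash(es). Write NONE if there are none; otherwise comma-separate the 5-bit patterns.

size-2^0 implicants → 00010(✓)  00100(✓)  00110(✓)  01001(✓)  01010(✓)  01100(✓)  01110(✓)  01111(✓)  10001(✓)  10010(✓)  10110(✓)  11001(✓)  11011(✓)  11100(✓)  11101(✓)
size-2^1 implicants → -0010(✓)  -0110(✓)  -1001  -1100  0-010(✓)  0-100(✓)  0-110(✓)  00-10(✓)  001-0(✓)  01-10(✓)  011-0(✓)  0111-  1-001  10-10(✓)  11-01  110-1  1110-
size-2^2 implicants → -0-10  0--10  0-1-0
Unchecked terms (primes): -0-10, -1001, -1100, 0--10, 0-1-0, 0111-, 1-001, 11-01, 110-1, 1110-

-1001, -1100, 0111-, 1-001, 11-01, 110-1, 1110-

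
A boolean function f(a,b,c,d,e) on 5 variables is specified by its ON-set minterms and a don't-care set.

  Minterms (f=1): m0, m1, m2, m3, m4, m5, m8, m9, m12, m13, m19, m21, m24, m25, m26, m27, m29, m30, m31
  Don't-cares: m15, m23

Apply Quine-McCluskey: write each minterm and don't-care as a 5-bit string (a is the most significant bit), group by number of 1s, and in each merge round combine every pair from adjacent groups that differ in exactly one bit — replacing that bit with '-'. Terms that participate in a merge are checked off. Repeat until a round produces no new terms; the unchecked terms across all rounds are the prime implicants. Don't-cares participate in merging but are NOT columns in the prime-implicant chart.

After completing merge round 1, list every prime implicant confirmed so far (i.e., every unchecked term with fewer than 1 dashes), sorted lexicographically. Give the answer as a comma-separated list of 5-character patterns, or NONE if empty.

NONE

[col 0] 00000*, 00001*, 00010*, 00011*, 00100*, 00101*, 01000*, 01001*, 01100*, 01101*, 01111*, 10011*, 10101*, 10111*, 11000*, 11001*, 11010*, 11011*, 11101*, 11110*, 11111*
[col 1] -0011, -0101*, -1000*, -1001*, -1101*, -1111*, 0-000*, 0-001*, 0-100*, 0-101*, 00-00*, 00-01*, 000-0*, 000-1*, 0000-*, 0001-*, 0010-*, 01-00*, 01-01*, 0100-*, 011-1*, 0110-*, 1-011*, 1-101*, 1-111*, 10-11*, 101-1*, 11-01*, 11-10*, 11-11*, 110-0*, 110-1*, 1100-*, 1101-*, 111-1*, 1111-*
[col 2] --101, -1-01, -100-, -11-1, 0--00*, 0--01*, 0-00-*, 0-10-*, 00-0-*, 000--, 01-0-*, 1--11, 1-1-1, 11--1, 11-1-, 110--
[col 3] 0--0-
Prime implicants: --101, -0011, -1-01, -100-, -11-1, 0--0-, 000--, 1--11, 1-1-1, 11--1, 11-1-, 110--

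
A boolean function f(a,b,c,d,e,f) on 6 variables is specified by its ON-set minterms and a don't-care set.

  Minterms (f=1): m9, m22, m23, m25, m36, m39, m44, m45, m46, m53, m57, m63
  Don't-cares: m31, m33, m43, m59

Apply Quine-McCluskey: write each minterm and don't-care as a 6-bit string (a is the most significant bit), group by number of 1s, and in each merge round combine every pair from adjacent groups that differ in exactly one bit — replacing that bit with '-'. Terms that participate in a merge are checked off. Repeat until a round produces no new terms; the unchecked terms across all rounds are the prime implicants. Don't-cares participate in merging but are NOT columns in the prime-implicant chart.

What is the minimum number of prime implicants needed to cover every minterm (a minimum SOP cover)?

Round 0: 001001✓ 010110✓ 010111✓ 011001✓ 011111✓ 100001 100100✓ 100111 101011✓ 101100✓ 101101✓ 101110✓ 110101 111001✓ 111011✓ 111111✓
Round 1: -11001 -11111 0-1001 01-111 01011- 1-1011 10-100 1011-0 10110- 111-11 1110-1
PIs = {-11001, -11111, 0-1001, 01-111, 01011-, 1-1011, 10-100, 100001, 100111, 1011-0, 10110-, 110101, 111-11, 1110-1}
Coverage chart:
  m9: 0-1001 ←essential
  m22: 01011- ←essential
  m23: 01-111,01011-
  m25: -11001,0-1001
  m36: 10-100 ←essential
  m39: 100111 ←essential
  m44: 10-100,1011-0,10110-
  m45: 10110- ←essential
  m46: 1011-0 ←essential
  m53: 110101 ←essential
  m57: -11001,1110-1
  m63: -11111,111-11
Essential: 0-1001, 01011-, 10-100, 100111, 1011-0, 10110-, 110101
Petrick residual → -11001, -11111
Min cover (9 terms): bcd'e'f + bcdef + a'cd'e'f + a'bc'de + ab'de'f' + ab'c'def + ab'cdf' + ab'cde' + abc'de'f

9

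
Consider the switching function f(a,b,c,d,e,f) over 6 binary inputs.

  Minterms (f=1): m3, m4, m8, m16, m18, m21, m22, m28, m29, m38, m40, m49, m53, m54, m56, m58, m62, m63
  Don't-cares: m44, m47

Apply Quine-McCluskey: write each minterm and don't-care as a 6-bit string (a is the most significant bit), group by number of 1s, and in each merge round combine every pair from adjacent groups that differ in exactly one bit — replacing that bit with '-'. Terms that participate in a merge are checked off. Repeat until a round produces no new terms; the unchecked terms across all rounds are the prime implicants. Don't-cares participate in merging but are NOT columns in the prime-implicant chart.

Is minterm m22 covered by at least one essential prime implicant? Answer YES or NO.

size-2^0 implicants → 000011  000100  001000(✓)  010000(✓)  010010(✓)  010101(✓)  010110(✓)  011100(✓)  011101(✓)  100110(✓)  101000(✓)  101100(✓)  101111(✓)  110001(✓)  110101(✓)  110110(✓)  111000(✓)  111010(✓)  111110(✓)  111111(✓)
size-2^1 implicants → -01000  -10101  -10110  01-101  010-10  0100-0  01110-  1-0110  1-1000  1-1111  101-00  11-110  110-01  111-10  1110-0  11111-
Unchecked terms (primes): -01000, -10101, -10110, 000011, 000100, 01-101, 010-10, 0100-0, 01110-, 1-0110, 1-1000, 1-1111, 101-00, 11-110, 110-01, 111-10, 1110-0, 11111-
Minterm coverage:
  m3 ⊆ 000011 [E]
  m4 ⊆ 000100 [E]
  m8 ⊆ -01000 [E]
  m16 ⊆ 0100-0 [E]
  m18 ⊆ 010-10,0100-0
  m21 ⊆ -10101,01-101
  m22 ⊆ -10110,010-10
  m28 ⊆ 01110- [E]
  m29 ⊆ 01-101,01110-
  m38 ⊆ 1-0110 [E]
  m40 ⊆ -01000,1-1000,101-00
  m49 ⊆ 110-01 [E]
  m53 ⊆ -10101,110-01
  m54 ⊆ -10110,1-0110,11-110
  m56 ⊆ 1-1000,1110-0
  m58 ⊆ 111-10,1110-0
  m62 ⊆ 11-110,111-10,11111-
  m63 ⊆ 1-1111,11111-
E = {-01000, 000011, 000100, 0100-0, 01110-, 1-0110, 110-01}

NO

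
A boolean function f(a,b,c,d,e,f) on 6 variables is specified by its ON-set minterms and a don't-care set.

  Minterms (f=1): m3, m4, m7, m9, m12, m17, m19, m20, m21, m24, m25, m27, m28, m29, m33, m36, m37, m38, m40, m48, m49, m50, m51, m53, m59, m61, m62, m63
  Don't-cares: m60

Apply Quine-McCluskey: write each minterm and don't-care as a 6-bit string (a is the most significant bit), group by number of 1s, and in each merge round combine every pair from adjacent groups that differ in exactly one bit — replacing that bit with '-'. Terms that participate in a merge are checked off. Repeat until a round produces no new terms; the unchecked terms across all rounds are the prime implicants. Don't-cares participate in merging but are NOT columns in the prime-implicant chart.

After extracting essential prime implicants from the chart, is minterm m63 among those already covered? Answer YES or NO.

[col 0] 000011*, 000100*, 000111*, 001001*, 001100*, 010001*, 010011*, 010100*, 010101*, 011000*, 011001*, 011011*, 011100*, 011101*, 100001*, 100100*, 100101*, 100110*, 101000, 110000*, 110001*, 110010*, 110011*, 110101*, 111011*, 111100*, 111101*, 111110*, 111111*
[col 1] -00100, -10001*, -10011*, -10101*, -11011*, -11100*, -11101*, 0-0011, 0-0100*, 0-1001, 0-1100*, 00-100*, 000-11, 01-001*, 01-011*, 01-100*, 01-101*, 010-01*, 0100-1*, 01010-*, 011-00*, 011-01*, 0110-1*, 01100-*, 01110-*, 1-0001*, 1-0101*, 100-01*, 1001-0, 10010-, 11-011*, 11-101*, 110-01*, 1100-0*, 1100-1*, 11000-*, 11001-*, 111-11, 1111-0*, 1111-1*, 11110-*, 11111-*
[col 2] -1-011, -1-101, -10-01, -100-1, -1110-, 0--100, 01--01, 01-0-1, 01-10-, 011-0-, 1-0-01, 1100--, 1111--
Prime implicants: -00100, -1-011, -1-101, -10-01, -100-1, -1110-, 0--100, 0-0011, 0-1001, 000-11, 01--01, 01-0-1, 01-10-, 011-0-, 1-0-01, 1001-0, 10010-, 101000, 1100--, 111-11, 1111--
PI chart (minterm → PIs covering it):
  3 | 0-0011,000-11
  4 | -00100,0--100
  7 | 000-11  (sole → essential)
  9 | 0-1001  (sole → essential)
  12 | 0--100  (sole → essential)
  17 | -10-01,-100-1,01--01,01-0-1
  19 | -1-011,-100-1,0-0011,01-0-1
  20 | 0--100,01-10-
  21 | -1-101,-10-01,01--01,01-10-
  24 | 011-0-  (sole → essential)
  25 | 0-1001,01--01,01-0-1,011-0-
  27 | -1-011,01-0-1
  28 | -1110-,0--100,01-10-,011-0-
  29 | -1-101,-1110-,01--01,01-10-,011-0-
  33 | 1-0-01  (sole → essential)
  36 | -00100,1001-0,10010-
  37 | 1-0-01,10010-
  38 | 1001-0  (sole → essential)
  40 | 101000  (sole → essential)
  48 | 1100--  (sole → essential)
  49 | -10-01,-100-1,1-0-01,1100--
  50 | 1100--  (sole → essential)
  51 | -1-011,-100-1,1100--
  53 | -1-101,-10-01,1-0-01
  59 | -1-011,111-11
  61 | -1-101,-1110-,1111--
  62 | 1111--  (sole → essential)
  63 | 111-11,1111--
Essential prime implicants: 0--100, 0-1001, 000-11, 011-0-, 1-0-01, 1001-0, 101000, 1100--, 1111--

YES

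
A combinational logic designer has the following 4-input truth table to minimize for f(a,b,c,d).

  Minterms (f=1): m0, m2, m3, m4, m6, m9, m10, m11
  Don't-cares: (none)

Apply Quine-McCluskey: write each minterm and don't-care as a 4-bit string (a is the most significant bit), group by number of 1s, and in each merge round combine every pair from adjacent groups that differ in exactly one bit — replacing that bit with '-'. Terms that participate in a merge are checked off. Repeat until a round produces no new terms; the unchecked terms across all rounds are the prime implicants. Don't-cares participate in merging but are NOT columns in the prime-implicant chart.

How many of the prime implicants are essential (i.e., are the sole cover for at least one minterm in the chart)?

Round 0: 0000✓ 0010✓ 0011✓ 0100✓ 0110✓ 1001✓ 1010✓ 1011✓
Round 1: -010✓ -011✓ 0-00✓ 0-10✓ 00-0✓ 001-✓ 01-0✓ 10-1 101-✓
Round 2: -01- 0--0
PIs = {-01-, 0--0, 10-1}
Coverage chart:
  m0: 0--0 ←essential
  m2: -01-,0--0
  m3: -01- ←essential
  m4: 0--0 ←essential
  m6: 0--0 ←essential
  m9: 10-1 ←essential
  m10: -01- ←essential
  m11: -01-,10-1
Essential: -01-, 0--0, 10-1

3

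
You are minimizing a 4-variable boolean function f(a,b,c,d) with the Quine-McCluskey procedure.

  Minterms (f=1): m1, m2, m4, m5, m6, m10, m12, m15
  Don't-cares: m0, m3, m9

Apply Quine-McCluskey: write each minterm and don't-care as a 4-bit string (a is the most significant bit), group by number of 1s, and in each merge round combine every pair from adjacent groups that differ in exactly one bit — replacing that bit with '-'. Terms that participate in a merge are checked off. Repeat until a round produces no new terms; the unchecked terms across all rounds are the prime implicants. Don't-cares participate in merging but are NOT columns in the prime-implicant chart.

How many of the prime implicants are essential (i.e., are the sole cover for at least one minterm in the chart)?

[col 0] 0000*, 0001*, 0010*, 0011*, 0100*, 0101*, 0110*, 1001*, 1010*, 1100*, 1111
[col 1] -001, -010, -100, 0-00*, 0-01*, 0-10*, 00-0*, 00-1*, 000-*, 001-*, 01-0*, 010-*
[col 2] 0--0, 0-0-, 00--
Prime implicants: -001, -010, -100, 0--0, 0-0-, 00--, 1111
PI chart (minterm → PIs covering it):
  1 | -001,0-0-,00--
  2 | -010,0--0,00--
  4 | -100,0--0,0-0-
  5 | 0-0-  (sole → essential)
  6 | 0--0  (sole → essential)
  10 | -010  (sole → essential)
  12 | -100  (sole → essential)
  15 | 1111  (sole → essential)
Essential prime implicants: -010, -100, 0--0, 0-0-, 1111

5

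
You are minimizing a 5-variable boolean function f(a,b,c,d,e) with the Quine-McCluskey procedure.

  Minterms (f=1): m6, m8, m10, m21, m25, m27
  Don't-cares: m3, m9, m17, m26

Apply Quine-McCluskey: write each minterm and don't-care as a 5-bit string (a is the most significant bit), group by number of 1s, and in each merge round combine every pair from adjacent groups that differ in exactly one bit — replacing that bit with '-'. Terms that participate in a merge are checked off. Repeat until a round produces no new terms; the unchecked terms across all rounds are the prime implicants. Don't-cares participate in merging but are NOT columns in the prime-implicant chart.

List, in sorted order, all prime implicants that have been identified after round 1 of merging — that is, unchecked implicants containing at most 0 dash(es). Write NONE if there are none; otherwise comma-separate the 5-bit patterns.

[col 0] 00011, 00110, 01000*, 01001*, 01010*, 10001*, 10101*, 11001*, 11010*, 11011*
[col 1] -1001, -1010, 010-0, 0100-, 1-001, 10-01, 110-1, 1101-
Prime implicants: -1001, -1010, 00011, 00110, 010-0, 0100-, 1-001, 10-01, 110-1, 1101-

00011, 00110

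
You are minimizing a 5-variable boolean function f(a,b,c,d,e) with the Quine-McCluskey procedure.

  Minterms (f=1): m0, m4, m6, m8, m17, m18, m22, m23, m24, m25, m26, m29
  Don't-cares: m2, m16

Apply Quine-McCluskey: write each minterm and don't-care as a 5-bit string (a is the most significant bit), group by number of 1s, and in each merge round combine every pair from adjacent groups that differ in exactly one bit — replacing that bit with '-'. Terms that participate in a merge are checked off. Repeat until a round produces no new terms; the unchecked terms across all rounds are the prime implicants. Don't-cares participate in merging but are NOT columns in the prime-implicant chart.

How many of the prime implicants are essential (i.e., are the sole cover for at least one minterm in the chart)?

[col 0] 00000*, 00010*, 00100*, 00110*, 01000*, 10000*, 10001*, 10010*, 10110*, 10111*, 11000*, 11001*, 11010*, 11101*
[col 1] -0000*, -0010*, -0110*, -1000*, 0-000*, 00-00*, 00-10*, 000-0*, 001-0*, 1-000*, 1-001*, 1-010*, 10-10*, 100-0*, 1000-*, 1011-, 11-01, 110-0*, 1100-*
[col 2] --000, -0-10, -00-0, 00--0, 1-0-0, 1-00-
Prime implicants: --000, -0-10, -00-0, 00--0, 1-0-0, 1-00-, 1011-, 11-01
PI chart (minterm → PIs covering it):
  0 | --000,-00-0,00--0
  4 | 00--0  (sole → essential)
  6 | -0-10,00--0
  8 | --000  (sole → essential)
  17 | 1-00-  (sole → essential)
  18 | -0-10,-00-0,1-0-0
  22 | -0-10,1011-
  23 | 1011-  (sole → essential)
  24 | --000,1-0-0,1-00-
  25 | 1-00-,11-01
  26 | 1-0-0  (sole → essential)
  29 | 11-01  (sole → essential)
Essential prime implicants: --000, 00--0, 1-0-0, 1-00-, 1011-, 11-01

6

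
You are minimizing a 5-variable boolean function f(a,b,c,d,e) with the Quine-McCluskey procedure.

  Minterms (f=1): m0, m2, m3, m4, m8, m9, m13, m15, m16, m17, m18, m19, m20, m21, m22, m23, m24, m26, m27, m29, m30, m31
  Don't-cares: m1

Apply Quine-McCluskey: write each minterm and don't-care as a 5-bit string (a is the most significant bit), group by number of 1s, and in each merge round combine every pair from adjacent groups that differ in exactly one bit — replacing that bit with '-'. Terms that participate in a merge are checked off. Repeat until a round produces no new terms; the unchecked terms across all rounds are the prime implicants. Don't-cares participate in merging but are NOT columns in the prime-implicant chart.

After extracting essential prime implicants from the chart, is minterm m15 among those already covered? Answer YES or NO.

YES

size-2^0 implicants → 00000(✓)  00001(✓)  00010(✓)  00011(✓)  00100(✓)  01000(✓)  01001(✓)  01101(✓)  01111(✓)  10000(✓)  10001(✓)  10010(✓)  10011(✓)  10100(✓)  10101(✓)  10110(✓)  10111(✓)  11000(✓)  11010(✓)  11011(✓)  11101(✓)  11110(✓)  11111(✓)
size-2^1 implicants → -0000(✓)  -0001(✓)  -0010(✓)  -0011(✓)  -0100(✓)  -1000(✓)  -1101(✓)  -1111(✓)  0-000(✓)  0-001(✓)  00-00(✓)  000-0(✓)  000-1(✓)  0000-(✓)  0001-(✓)  01-01  0100-(✓)  011-1(✓)  1-000(✓)  1-010(✓)  1-011(✓)  1-101(✓)  1-110(✓)  1-111(✓)  10-00(✓)  10-01(✓)  10-10(✓)  10-11(✓)  100-0(✓)  100-1(✓)  1000-(✓)  1001-(✓)  101-0(✓)  101-1(✓)  1010-(✓)  1011-(✓)  11-10(✓)  11-11(✓)  110-0(✓)  1101-(✓)  111-1(✓)  1111-(✓)
size-2^2 implicants → --000  -0-00  -00-0(✓)  -00-1(✓)  -000-(✓)  -001-(✓)  -11-1  0-00-  000--(✓)  1--10(✓)  1--11(✓)  1-0-0  1-01-(✓)  1-1-1  1-11-(✓)  10--0(✓)  10--1(✓)  10-0-(✓)  10-1-(✓)  100--(✓)  101--(✓)  11-1-(✓)
size-2^3 implicants → -00--  1--1-  10---
Unchecked terms (primes): --000, -0-00, -00--, -11-1, 0-00-, 01-01, 1--1-, 1-0-0, 1-1-1, 10---
Minterm coverage:
  m0 ⊆ --000,-0-00,-00--,0-00-
  m2 ⊆ -00-- [E]
  m3 ⊆ -00-- [E]
  m4 ⊆ -0-00 [E]
  m8 ⊆ --000,0-00-
  m9 ⊆ 0-00-,01-01
  m13 ⊆ -11-1,01-01
  m15 ⊆ -11-1 [E]
  m16 ⊆ --000,-0-00,-00--,1-0-0,10---
  m17 ⊆ -00--,10---
  m18 ⊆ -00--,1--1-,1-0-0,10---
  m19 ⊆ -00--,1--1-,10---
  m20 ⊆ -0-00,10---
  m21 ⊆ 1-1-1,10---
  m22 ⊆ 1--1-,10---
  m23 ⊆ 1--1-,1-1-1,10---
  m24 ⊆ --000,1-0-0
  m26 ⊆ 1--1-,1-0-0
  m27 ⊆ 1--1- [E]
  m29 ⊆ -11-1,1-1-1
  m30 ⊆ 1--1- [E]
  m31 ⊆ -11-1,1--1-,1-1-1
E = {-0-00, -00--, -11-1, 1--1-}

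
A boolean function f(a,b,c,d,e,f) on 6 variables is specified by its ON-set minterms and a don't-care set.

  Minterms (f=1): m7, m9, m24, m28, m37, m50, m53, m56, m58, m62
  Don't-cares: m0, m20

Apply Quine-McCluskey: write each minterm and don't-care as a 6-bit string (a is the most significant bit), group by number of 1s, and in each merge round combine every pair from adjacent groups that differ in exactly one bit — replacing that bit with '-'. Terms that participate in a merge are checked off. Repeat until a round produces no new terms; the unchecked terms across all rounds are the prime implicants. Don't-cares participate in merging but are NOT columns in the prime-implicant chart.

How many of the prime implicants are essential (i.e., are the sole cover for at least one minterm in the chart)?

5

[col 0] 000000, 000111, 001001, 010100*, 011000*, 011100*, 100101*, 110010*, 110101*, 111000*, 111010*, 111110*
[col 1] -11000, 01-100, 011-00, 1-0101, 11-010, 111-10, 1110-0
Prime implicants: -11000, 000000, 000111, 001001, 01-100, 011-00, 1-0101, 11-010, 111-10, 1110-0
PI chart (minterm → PIs covering it):
  7 | 000111  (sole → essential)
  9 | 001001  (sole → essential)
  24 | -11000,011-00
  28 | 01-100,011-00
  37 | 1-0101  (sole → essential)
  50 | 11-010  (sole → essential)
  53 | 1-0101  (sole → essential)
  56 | -11000,1110-0
  58 | 11-010,111-10,1110-0
  62 | 111-10  (sole → essential)
Essential prime implicants: 000111, 001001, 1-0101, 11-010, 111-10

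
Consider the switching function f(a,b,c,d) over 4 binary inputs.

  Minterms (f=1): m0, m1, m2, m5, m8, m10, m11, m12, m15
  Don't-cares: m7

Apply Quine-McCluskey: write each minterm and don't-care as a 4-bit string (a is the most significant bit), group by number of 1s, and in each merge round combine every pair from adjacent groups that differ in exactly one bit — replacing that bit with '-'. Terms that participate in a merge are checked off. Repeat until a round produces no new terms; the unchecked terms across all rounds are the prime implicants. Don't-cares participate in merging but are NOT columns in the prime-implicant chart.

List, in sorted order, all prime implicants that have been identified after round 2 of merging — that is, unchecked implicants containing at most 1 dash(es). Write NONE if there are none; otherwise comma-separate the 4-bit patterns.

size-2^0 implicants → 0000(✓)  0001(✓)  0010(✓)  0101(✓)  0111(✓)  1000(✓)  1010(✓)  1011(✓)  1100(✓)  1111(✓)
size-2^1 implicants → -000(✓)  -010(✓)  -111  0-01  00-0(✓)  000-  01-1  1-00  1-11  10-0(✓)  101-
size-2^2 implicants → -0-0
Unchecked terms (primes): -0-0, -111, 0-01, 000-, 01-1, 1-00, 1-11, 101-

-111, 0-01, 000-, 01-1, 1-00, 1-11, 101-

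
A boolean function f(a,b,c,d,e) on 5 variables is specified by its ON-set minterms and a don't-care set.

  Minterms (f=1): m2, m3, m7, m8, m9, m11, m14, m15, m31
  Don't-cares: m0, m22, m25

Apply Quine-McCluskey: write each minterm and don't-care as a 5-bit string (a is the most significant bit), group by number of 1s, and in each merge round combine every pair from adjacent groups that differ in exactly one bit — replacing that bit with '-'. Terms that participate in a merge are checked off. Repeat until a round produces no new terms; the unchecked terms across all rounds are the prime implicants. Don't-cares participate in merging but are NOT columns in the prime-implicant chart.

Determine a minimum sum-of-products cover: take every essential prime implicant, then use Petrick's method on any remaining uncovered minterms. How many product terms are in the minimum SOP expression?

[col 0] 00000*, 00010*, 00011*, 00111*, 01000*, 01001*, 01011*, 01110*, 01111*, 10110, 11001*, 11111*
[col 1] -1001, -1111, 0-000, 0-011*, 0-111*, 00-11*, 000-0, 0001-, 01-11*, 010-1, 0100-, 0111-
[col 2] 0--11
Prime implicants: -1001, -1111, 0--11, 0-000, 000-0, 0001-, 010-1, 0100-, 0111-, 10110
PI chart (minterm → PIs covering it):
  2 | 000-0,0001-
  3 | 0--11,0001-
  7 | 0--11  (sole → essential)
  8 | 0-000,0100-
  9 | -1001,010-1,0100-
  11 | 0--11,010-1
  14 | 0111-  (sole → essential)
  15 | -1111,0--11,0111-
  31 | -1111  (sole → essential)
Essential prime implicants: -1111, 0--11, 0111-
Petrick residual → 000-0, 0100-
Minimum SOP uses 5 PIs: bcde + a'de + a'b'c'e' + a'bc'd' + a'bcd

5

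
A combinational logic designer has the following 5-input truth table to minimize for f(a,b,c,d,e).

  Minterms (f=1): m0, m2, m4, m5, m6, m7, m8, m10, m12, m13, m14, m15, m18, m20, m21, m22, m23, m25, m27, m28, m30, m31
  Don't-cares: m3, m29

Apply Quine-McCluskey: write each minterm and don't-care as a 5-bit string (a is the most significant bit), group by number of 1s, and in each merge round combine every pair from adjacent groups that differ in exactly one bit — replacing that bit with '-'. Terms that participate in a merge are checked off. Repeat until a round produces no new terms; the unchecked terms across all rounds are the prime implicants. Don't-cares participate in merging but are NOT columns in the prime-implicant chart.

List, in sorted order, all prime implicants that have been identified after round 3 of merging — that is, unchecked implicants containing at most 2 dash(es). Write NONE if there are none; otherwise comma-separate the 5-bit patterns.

[col 0] 00000*, 00010*, 00011*, 00100*, 00101*, 00110*, 00111*, 01000*, 01010*, 01100*, 01101*, 01110*, 01111*, 10010*, 10100*, 10101*, 10110*, 10111*, 11001*, 11011*, 11100*, 11101*, 11110*, 11111*
[col 1] -0010*, -0100*, -0101*, -0110*, -0111*, -1100*, -1101*, -1110*, -1111*, 0-000*, 0-010*, 0-100*, 0-101*, 0-110*, 0-111*, 00-00*, 00-10*, 00-11*, 000-0*, 0001-*, 001-0*, 001-1*, 0010-*, 0011-*, 01-00*, 01-10*, 010-0*, 011-0*, 011-1*, 0110-*, 0111-*, 1-100*, 1-101*, 1-110*, 1-111*, 10-10*, 101-0*, 101-1*, 1010-*, 1011-*, 11-01*, 11-11*, 110-1*, 111-0*, 111-1*, 1110-*, 1111-*
[col 2] --100*, --101*, --110*, --111*, -0-10, -01-0*, -01-1*, -010-*, -011-*, -11-0*, -11-1*, -110-*, -111-*, 0--00*, 0--10*, 0-0-0*, 0-1-0*, 0-1-1*, 0-10-*, 0-11-*, 00--0*, 00-1-, 001--*, 01--0*, 011--*, 1-1-0*, 1-1-1*, 1-10-*, 1-11-*, 101--*, 11--1, 111--*
[col 3] --1-0*, --1-1*, --10-*, --11-*, -01--*, -11--*, 0---0, 0-1--*, 1-1--*
[col 4] --1--
Prime implicants: --1--, -0-10, 0---0, 00-1-, 11--1

-0-10, 00-1-, 11--1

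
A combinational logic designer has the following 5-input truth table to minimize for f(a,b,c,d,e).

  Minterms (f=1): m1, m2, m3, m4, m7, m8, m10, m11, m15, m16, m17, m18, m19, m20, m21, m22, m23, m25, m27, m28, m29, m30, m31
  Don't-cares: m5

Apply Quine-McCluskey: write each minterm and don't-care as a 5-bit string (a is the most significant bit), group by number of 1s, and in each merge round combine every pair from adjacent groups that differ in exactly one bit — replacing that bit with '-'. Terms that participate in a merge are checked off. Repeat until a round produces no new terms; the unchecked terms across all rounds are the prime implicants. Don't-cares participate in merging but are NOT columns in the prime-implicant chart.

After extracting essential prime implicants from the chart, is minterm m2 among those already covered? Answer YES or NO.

NO

Round 0: 00001✓ 00010✓ 00011✓ 00100✓ 00101✓ 00111✓ 01000✓ 01010✓ 01011✓ 01111✓ 10000✓ 10001✓ 10010✓ 10011✓ 10100✓ 10101✓ 10110✓ 10111✓ 11001✓ 11011✓ 11100✓ 11101✓ 11110✓ 11111✓
Round 1: -0001✓ -0010✓ -0011✓ -0100✓ -0101✓ -0111✓ -1011✓ -1111✓ 0-010✓ 0-011✓ 0-111✓ 00-01✓ 00-11✓ 000-1✓ 0001-✓ 001-1✓ 0010-✓ 01-11✓ 010-0 0101-✓ 1-001✓ 1-011✓ 1-100✓ 1-101✓ 1-110✓ 1-111✓ 10-00✓ 10-01✓ 10-10✓ 10-11✓ 100-0✓ 100-1✓ 1000-✓ 1001-✓ 101-0✓ 101-1✓ 1010-✓ 1011-✓ 11-01✓ 11-11✓ 110-1✓ 111-0✓ 111-1✓ 1110-✓ 1111-✓
Round 2: --011✓ --111✓ -0-01✓ -0-11✓ -00-1✓ -001- -01-1✓ -010- -1-11✓ 0--11✓ 0-01- 00--1✓ 1--01✓ 1--11✓ 1-0-1✓ 1-1-0✓ 1-1-1✓ 1-10-✓ 1-11-✓ 10--0✓ 10--1✓ 10-0-✓ 10-1-✓ 100--✓ 101--✓ 11--1✓ 111--✓
Round 3: ---11 -0--1 1---1 1-1-- 10---
PIs = {---11, -0--1, -001-, -010-, 0-01-, 010-0, 1---1, 1-1--, 10---}
Coverage chart:
  m1: -0--1 ←essential
  m2: -001-,0-01-
  m3: ---11,-0--1,-001-,0-01-
  m4: -010- ←essential
  m7: ---11,-0--1
  m8: 010-0 ←essential
  m10: 0-01-,010-0
  m11: ---11,0-01-
  m15: ---11 ←essential
  m16: 10--- ←essential
  m17: -0--1,1---1,10---
  m18: -001-,10---
  m19: ---11,-0--1,-001-,1---1,10---
  m20: -010-,1-1--,10---
  m21: -0--1,-010-,1---1,1-1--,10---
  m22: 1-1--,10---
  m23: ---11,-0--1,1---1,1-1--,10---
  m25: 1---1 ←essential
  m27: ---11,1---1
  m28: 1-1-- ←essential
  m29: 1---1,1-1--
  m30: 1-1-- ←essential
  m31: ---11,1---1,1-1--
Essential: ---11, -0--1, -010-, 010-0, 1---1, 1-1--, 10---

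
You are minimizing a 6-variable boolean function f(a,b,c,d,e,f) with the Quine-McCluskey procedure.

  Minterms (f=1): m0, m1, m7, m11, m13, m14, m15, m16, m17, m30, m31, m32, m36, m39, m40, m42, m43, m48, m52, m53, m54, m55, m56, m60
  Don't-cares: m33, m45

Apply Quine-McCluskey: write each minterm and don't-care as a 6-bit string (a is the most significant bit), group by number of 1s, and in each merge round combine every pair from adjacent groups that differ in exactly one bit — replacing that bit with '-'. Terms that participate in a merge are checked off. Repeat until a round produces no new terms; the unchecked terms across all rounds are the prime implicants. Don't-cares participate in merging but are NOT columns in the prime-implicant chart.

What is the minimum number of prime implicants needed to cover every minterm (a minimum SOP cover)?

9

size-2^0 implicants → 000000(✓)  000001(✓)  000111(✓)  001011(✓)  001101(✓)  001110(✓)  001111(✓)  010000(✓)  010001(✓)  011110(✓)  011111(✓)  100000(✓)  100001(✓)  100100(✓)  100111(✓)  101000(✓)  101010(✓)  101011(✓)  101101(✓)  110000(✓)  110100(✓)  110101(✓)  110110(✓)  110111(✓)  111000(✓)  111100(✓)
size-2^1 implicants → -00000(✓)  -00001(✓)  -00111  -01011  -01101  -10000(✓)  0-0000(✓)  0-0001(✓)  0-1110(✓)  0-1111(✓)  00-111  00000-(✓)  001-11  0011-1  00111-(✓)  01000-(✓)  01111-(✓)  1-0000(✓)  1-0100(✓)  1-0111  1-1000(✓)  10-000(✓)  100-00(✓)  10000-(✓)  1010-0  10101-  11-000(✓)  11-100(✓)  110-00(✓)  1101-0(✓)  1101-1(✓)  11010-(✓)  11011-(✓)  111-00(✓)
size-2^2 implicants → --0000  -0000-  0-000-  0-111-  1--000  1-0-00  11--00  1101--
Unchecked terms (primes): --0000, -0000-, -00111, -01011, -01101, 0-000-, 0-111-, 00-111, 001-11, 0011-1, 1--000, 1-0-00, 1-0111, 1010-0, 10101-, 11--00, 1101--
Minterm coverage:
  m0 ⊆ --0000,-0000-,0-000-
  m1 ⊆ -0000-,0-000-
  m7 ⊆ -00111,00-111
  m11 ⊆ -01011,001-11
  m13 ⊆ -01101,0011-1
  m14 ⊆ 0-111- [E]
  m15 ⊆ 0-111-,00-111,001-11,0011-1
  m16 ⊆ --0000,0-000-
  m17 ⊆ 0-000- [E]
  m30 ⊆ 0-111- [E]
  m31 ⊆ 0-111- [E]
  m32 ⊆ --0000,-0000-,1--000,1-0-00
  m36 ⊆ 1-0-00 [E]
  m39 ⊆ -00111,1-0111
  m40 ⊆ 1--000,1010-0
  m42 ⊆ 1010-0,10101-
  m43 ⊆ -01011,10101-
  m48 ⊆ --0000,1--000,1-0-00,11--00
  m52 ⊆ 1-0-00,11--00,1101--
  m53 ⊆ 1101-- [E]
  m54 ⊆ 1101-- [E]
  m55 ⊆ 1-0111,1101--
  m56 ⊆ 1--000,11--00
  m60 ⊆ 11--00 [E]
E = {0-000-, 0-111-, 1-0-00, 11--00, 1101--}
Petrick residual → -00111, -01011, -01101, 1010-0
Cover = b'c'def + b'cd'ef + b'cde'f + a'c'd'e' + a'cde + ac'e'f' + ab'cd'f' + abe'f' + abc'd  |cover|=9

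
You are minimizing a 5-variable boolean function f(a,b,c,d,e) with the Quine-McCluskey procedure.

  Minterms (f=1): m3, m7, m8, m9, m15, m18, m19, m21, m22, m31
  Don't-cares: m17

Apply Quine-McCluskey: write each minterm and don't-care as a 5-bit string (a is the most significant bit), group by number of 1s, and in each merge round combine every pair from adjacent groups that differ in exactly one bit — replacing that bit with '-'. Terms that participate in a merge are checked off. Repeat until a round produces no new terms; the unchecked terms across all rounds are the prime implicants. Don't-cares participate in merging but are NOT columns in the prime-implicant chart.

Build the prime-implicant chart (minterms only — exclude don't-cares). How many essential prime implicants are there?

Round 0: 00011✓ 00111✓ 01000✓ 01001✓ 01111✓ 10001✓ 10010✓ 10011✓ 10101✓ 10110✓ 11111✓
Round 1: -0011 -1111 0-111 00-11 0100- 10-01 10-10 100-1 1001-
PIs = {-0011, -1111, 0-111, 00-11, 0100-, 10-01, 10-10, 100-1, 1001-}
Coverage chart:
  m3: -0011,00-11
  m7: 0-111,00-11
  m8: 0100- ←essential
  m9: 0100- ←essential
  m15: -1111,0-111
  m18: 10-10,1001-
  m19: -0011,100-1,1001-
  m21: 10-01 ←essential
  m22: 10-10 ←essential
  m31: -1111 ←essential
Essential: -1111, 0100-, 10-01, 10-10

4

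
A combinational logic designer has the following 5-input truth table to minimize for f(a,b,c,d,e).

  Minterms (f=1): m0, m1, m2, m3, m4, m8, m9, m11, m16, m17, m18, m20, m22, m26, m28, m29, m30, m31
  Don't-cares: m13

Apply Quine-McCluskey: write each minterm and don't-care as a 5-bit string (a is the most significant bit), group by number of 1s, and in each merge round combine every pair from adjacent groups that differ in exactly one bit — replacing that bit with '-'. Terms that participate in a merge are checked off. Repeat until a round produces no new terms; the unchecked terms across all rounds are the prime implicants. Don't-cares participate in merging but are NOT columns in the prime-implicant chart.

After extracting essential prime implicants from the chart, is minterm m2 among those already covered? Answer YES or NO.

[col 0] 00000*, 00001*, 00010*, 00011*, 00100*, 01000*, 01001*, 01011*, 01101*, 10000*, 10001*, 10010*, 10100*, 10110*, 11010*, 11100*, 11101*, 11110*, 11111*
[col 1] -0000*, -0001*, -0010*, -0100*, -1101, 0-000*, 0-001*, 0-011*, 00-00*, 000-0*, 000-1*, 0000-*, 0001-*, 01-01, 010-1*, 0100-*, 1-010*, 1-100*, 1-110*, 10-00*, 10-10*, 100-0*, 1000-*, 101-0*, 11-10*, 111-0*, 111-1*, 1110-*, 1111-*
[col 2] -0-00, -00-0, -000-, 0-0-1, 0-00-, 000--, 1--10, 1-1-0, 10--0, 111--
Prime implicants: -0-00, -00-0, -000-, -1101, 0-0-1, 0-00-, 000--, 01-01, 1--10, 1-1-0, 10--0, 111--
PI chart (minterm → PIs covering it):
  0 | -0-00,-00-0,-000-,0-00-,000--
  1 | -000-,0-0-1,0-00-,000--
  2 | -00-0,000--
  3 | 0-0-1,000--
  4 | -0-00  (sole → essential)
  8 | 0-00-  (sole → essential)
  9 | 0-0-1,0-00-,01-01
  11 | 0-0-1  (sole → essential)
  16 | -0-00,-00-0,-000-,10--0
  17 | -000-  (sole → essential)
  18 | -00-0,1--10,10--0
  20 | -0-00,1-1-0,10--0
  22 | 1--10,1-1-0,10--0
  26 | 1--10  (sole → essential)
  28 | 1-1-0,111--
  29 | -1101,111--
  30 | 1--10,1-1-0,111--
  31 | 111--  (sole → essential)
Essential prime implicants: -0-00, -000-, 0-0-1, 0-00-, 1--10, 111--

NO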